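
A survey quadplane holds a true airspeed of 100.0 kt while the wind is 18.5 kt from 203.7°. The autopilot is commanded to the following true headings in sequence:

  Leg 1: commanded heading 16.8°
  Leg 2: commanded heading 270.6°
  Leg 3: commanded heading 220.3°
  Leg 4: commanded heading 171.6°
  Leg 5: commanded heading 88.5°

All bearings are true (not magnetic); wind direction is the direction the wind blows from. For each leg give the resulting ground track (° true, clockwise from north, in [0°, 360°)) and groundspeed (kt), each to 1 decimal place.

Leg 1: heading 16.8°; drift +1.1° → track 17.9°, groundspeed 118.4 kt
Leg 2: heading 270.6°; drift +10.4° → track 281.0°, groundspeed 94.3 kt
Leg 3: heading 220.3°; drift +3.7° → track 224.0°, groundspeed 82.4 kt
Leg 4: heading 171.6°; drift -6.6° → track 165.0°, groundspeed 84.9 kt
Leg 5: heading 88.5°; drift -8.8° → track 79.7°, groundspeed 109.2 kt

Leg 1: track=17.9°, groundspeed=118.4 kt
Leg 2: track=281.0°, groundspeed=94.3 kt
Leg 3: track=224.0°, groundspeed=82.4 kt
Leg 4: track=165.0°, groundspeed=84.9 kt
Leg 5: track=79.7°, groundspeed=109.2 kt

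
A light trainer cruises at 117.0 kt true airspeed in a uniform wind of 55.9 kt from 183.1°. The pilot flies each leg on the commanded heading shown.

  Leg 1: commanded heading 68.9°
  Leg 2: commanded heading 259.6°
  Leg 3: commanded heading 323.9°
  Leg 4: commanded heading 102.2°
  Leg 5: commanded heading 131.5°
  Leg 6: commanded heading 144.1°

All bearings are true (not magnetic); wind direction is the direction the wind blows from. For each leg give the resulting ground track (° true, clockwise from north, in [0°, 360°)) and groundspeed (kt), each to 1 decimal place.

Leg 1: track=48.9°, groundspeed=148.9 kt
Leg 2: track=287.2°, groundspeed=117.3 kt
Leg 3: track=336.3°, groundspeed=164.2 kt
Leg 4: track=75.2°, groundspeed=121.4 kt
Leg 5: track=103.5°, groundspeed=93.2 kt
Leg 6: track=118.5°, groundspeed=81.5 kt

Leg 1: heading 68.9°; drift -20.0° → track 48.9°, groundspeed 148.9 kt
Leg 2: heading 259.6°; drift +27.6° → track 287.2°, groundspeed 117.3 kt
Leg 3: heading 323.9°; drift +12.4° → track 336.3°, groundspeed 164.2 kt
Leg 4: heading 102.2°; drift -27.0° → track 75.2°, groundspeed 121.4 kt
Leg 5: heading 131.5°; drift -28.0° → track 103.5°, groundspeed 93.2 kt
Leg 6: heading 144.1°; drift -25.6° → track 118.5°, groundspeed 81.5 kt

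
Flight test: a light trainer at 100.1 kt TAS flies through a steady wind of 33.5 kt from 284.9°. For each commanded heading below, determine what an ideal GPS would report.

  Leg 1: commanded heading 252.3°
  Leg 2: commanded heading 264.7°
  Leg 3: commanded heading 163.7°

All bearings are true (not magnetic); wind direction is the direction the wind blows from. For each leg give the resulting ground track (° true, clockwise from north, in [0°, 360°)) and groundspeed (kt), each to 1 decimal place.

Leg 1: heading 252.3°; drift -14.1° → track 238.2°, groundspeed 74.1 kt
Leg 2: heading 264.7°; drift -9.6° → track 255.1°, groundspeed 69.6 kt
Leg 3: heading 163.7°; drift -13.7° → track 150.0°, groundspeed 120.9 kt

Leg 1: track=238.2°, groundspeed=74.1 kt
Leg 2: track=255.1°, groundspeed=69.6 kt
Leg 3: track=150.0°, groundspeed=120.9 kt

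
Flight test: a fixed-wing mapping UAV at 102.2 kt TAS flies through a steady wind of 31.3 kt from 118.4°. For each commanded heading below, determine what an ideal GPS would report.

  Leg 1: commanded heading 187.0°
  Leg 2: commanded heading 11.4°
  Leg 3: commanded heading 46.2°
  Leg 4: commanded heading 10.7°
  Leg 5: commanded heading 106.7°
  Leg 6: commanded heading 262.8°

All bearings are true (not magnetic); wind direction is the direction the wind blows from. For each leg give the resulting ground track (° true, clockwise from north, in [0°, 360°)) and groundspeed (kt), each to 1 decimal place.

Leg 1: heading 187.0°; drift +17.8° → track 204.8°, groundspeed 95.3 kt
Leg 2: heading 11.4°; drift -15.0° → track 356.4°, groundspeed 115.3 kt
Leg 3: heading 46.2°; drift -17.8° → track 28.4°, groundspeed 97.3 kt
Leg 4: heading 10.7°; drift -14.9° → track 355.8°, groundspeed 115.6 kt
Leg 5: heading 106.7°; drift -5.1° → track 101.6°, groundspeed 71.8 kt
Leg 6: heading 262.8°; drift +8.1° → track 270.9°, groundspeed 128.9 kt

Leg 1: track=204.8°, groundspeed=95.3 kt
Leg 2: track=356.4°, groundspeed=115.3 kt
Leg 3: track=28.4°, groundspeed=97.3 kt
Leg 4: track=355.8°, groundspeed=115.6 kt
Leg 5: track=101.6°, groundspeed=71.8 kt
Leg 6: track=270.9°, groundspeed=128.9 kt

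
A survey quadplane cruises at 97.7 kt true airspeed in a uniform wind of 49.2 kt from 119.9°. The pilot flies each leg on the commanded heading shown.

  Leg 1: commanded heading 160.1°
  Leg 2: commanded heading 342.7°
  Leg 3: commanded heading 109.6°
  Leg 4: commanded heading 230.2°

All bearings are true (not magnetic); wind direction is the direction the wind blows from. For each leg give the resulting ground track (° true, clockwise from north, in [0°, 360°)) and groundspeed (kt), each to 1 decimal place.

Leg 1: heading 160.1°; drift +27.8° → track 187.9°, groundspeed 68.0 kt
Leg 2: heading 342.7°; drift -14.0° → track 328.7°, groundspeed 137.9 kt
Leg 3: heading 109.6°; drift -10.1° → track 99.5°, groundspeed 50.1 kt
Leg 4: heading 230.2°; drift +21.9° → track 252.1°, groundspeed 123.7 kt

Leg 1: track=187.9°, groundspeed=68.0 kt
Leg 2: track=328.7°, groundspeed=137.9 kt
Leg 3: track=99.5°, groundspeed=50.1 kt
Leg 4: track=252.1°, groundspeed=123.7 kt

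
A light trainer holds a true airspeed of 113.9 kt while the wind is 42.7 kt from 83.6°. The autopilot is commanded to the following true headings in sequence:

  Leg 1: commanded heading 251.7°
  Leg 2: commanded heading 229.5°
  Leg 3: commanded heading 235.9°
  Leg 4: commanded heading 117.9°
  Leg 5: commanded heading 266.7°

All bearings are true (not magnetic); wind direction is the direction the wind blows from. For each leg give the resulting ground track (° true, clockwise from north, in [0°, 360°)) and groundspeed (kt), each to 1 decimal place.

Leg 1: track=254.9°, groundspeed=155.9 kt
Leg 2: track=238.6°, groundspeed=151.2 kt
Leg 3: track=243.4°, groundspeed=153.0 kt
Leg 4: track=134.9°, groundspeed=82.2 kt
Leg 5: track=265.9°, groundspeed=156.6 kt

Leg 1: heading 251.7°; drift +3.2° → track 254.9°, groundspeed 155.9 kt
Leg 2: heading 229.5°; drift +9.1° → track 238.6°, groundspeed 151.2 kt
Leg 3: heading 235.9°; drift +7.5° → track 243.4°, groundspeed 153.0 kt
Leg 4: heading 117.9°; drift +17.0° → track 134.9°, groundspeed 82.2 kt
Leg 5: heading 266.7°; drift -0.8° → track 265.9°, groundspeed 156.6 kt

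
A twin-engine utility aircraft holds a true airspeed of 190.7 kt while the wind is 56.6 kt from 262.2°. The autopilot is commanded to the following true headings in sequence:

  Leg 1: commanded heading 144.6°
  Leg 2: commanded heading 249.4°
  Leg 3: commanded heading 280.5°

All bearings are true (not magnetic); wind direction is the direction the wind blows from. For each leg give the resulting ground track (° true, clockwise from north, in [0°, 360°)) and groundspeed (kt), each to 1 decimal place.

Leg 1: heading 144.6°; drift -13.0° → track 131.6°, groundspeed 222.6 kt
Leg 2: heading 249.4°; drift -5.3° → track 244.1°, groundspeed 136.1 kt
Leg 3: heading 280.5°; drift +7.4° → track 287.9°, groundspeed 138.1 kt

Leg 1: track=131.6°, groundspeed=222.6 kt
Leg 2: track=244.1°, groundspeed=136.1 kt
Leg 3: track=287.9°, groundspeed=138.1 kt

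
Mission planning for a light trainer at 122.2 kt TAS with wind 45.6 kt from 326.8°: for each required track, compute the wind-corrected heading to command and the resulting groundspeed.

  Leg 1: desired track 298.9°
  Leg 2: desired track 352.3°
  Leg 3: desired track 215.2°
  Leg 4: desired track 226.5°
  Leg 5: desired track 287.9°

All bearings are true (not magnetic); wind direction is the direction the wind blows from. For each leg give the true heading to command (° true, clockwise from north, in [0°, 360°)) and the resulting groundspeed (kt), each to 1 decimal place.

Leg 1: desired track 298.9°; wind correction +10.1° → command heading 309.0°, groundspeed 80.0 kt
Leg 2: desired track 352.3°; wind correction -9.2° → command heading 343.1°, groundspeed 79.5 kt
Leg 3: desired track 215.2°; wind correction +20.3° → command heading 235.5°, groundspeed 131.4 kt
Leg 4: desired track 226.5°; wind correction +21.5° → command heading 248.0°, groundspeed 121.8 kt
Leg 5: desired track 287.9°; wind correction +13.6° → command heading 301.5°, groundspeed 83.3 kt

Leg 1: heading=309.0°, groundspeed=80.0 kt
Leg 2: heading=343.1°, groundspeed=79.5 kt
Leg 3: heading=235.5°, groundspeed=131.4 kt
Leg 4: heading=248.0°, groundspeed=121.8 kt
Leg 5: heading=301.5°, groundspeed=83.3 kt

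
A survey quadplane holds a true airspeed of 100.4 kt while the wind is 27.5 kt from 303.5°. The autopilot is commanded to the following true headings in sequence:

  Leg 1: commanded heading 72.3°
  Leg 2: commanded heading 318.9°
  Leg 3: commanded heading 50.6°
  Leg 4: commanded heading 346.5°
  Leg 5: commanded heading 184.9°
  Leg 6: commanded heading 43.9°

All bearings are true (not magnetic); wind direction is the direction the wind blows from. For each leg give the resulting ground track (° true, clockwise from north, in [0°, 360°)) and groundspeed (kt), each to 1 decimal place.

Leg 1: heading 72.3°; drift +10.3° → track 82.6°, groundspeed 119.6 kt
Leg 2: heading 318.9°; drift +5.6° → track 324.5°, groundspeed 74.2 kt
Leg 3: heading 50.6°; drift +13.6° → track 64.2°, groundspeed 111.6 kt
Leg 4: heading 346.5°; drift +13.1° → track 359.6°, groundspeed 82.4 kt
Leg 5: heading 184.9°; drift -12.0° → track 172.9°, groundspeed 116.1 kt
Leg 6: heading 43.9°; drift +14.4° → track 58.3°, groundspeed 108.8 kt

Leg 1: track=82.6°, groundspeed=119.6 kt
Leg 2: track=324.5°, groundspeed=74.2 kt
Leg 3: track=64.2°, groundspeed=111.6 kt
Leg 4: track=359.6°, groundspeed=82.4 kt
Leg 5: track=172.9°, groundspeed=116.1 kt
Leg 6: track=58.3°, groundspeed=108.8 kt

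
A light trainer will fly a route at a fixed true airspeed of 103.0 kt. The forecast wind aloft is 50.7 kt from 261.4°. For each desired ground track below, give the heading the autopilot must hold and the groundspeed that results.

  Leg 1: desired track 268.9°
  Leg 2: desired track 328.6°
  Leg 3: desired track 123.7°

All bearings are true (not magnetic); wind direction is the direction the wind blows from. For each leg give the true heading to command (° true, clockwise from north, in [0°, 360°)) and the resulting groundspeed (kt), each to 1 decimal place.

Leg 1: desired track 268.9°; wind correction -3.7° → command heading 265.2°, groundspeed 52.5 kt
Leg 2: desired track 328.6°; wind correction -27.0° → command heading 301.6°, groundspeed 72.1 kt
Leg 3: desired track 123.7°; wind correction +19.3° → command heading 143.0°, groundspeed 134.7 kt

Leg 1: heading=265.2°, groundspeed=52.5 kt
Leg 2: heading=301.6°, groundspeed=72.1 kt
Leg 3: heading=143.0°, groundspeed=134.7 kt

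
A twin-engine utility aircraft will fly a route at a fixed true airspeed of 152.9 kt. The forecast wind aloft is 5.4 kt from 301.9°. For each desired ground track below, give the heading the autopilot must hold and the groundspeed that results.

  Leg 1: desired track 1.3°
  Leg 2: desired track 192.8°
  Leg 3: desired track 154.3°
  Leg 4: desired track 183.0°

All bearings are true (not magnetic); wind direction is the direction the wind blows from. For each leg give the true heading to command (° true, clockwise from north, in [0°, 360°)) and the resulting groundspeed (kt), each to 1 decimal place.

Leg 1: desired track 1.3°; wind correction -1.7° → command heading 359.6°, groundspeed 150.1 kt
Leg 2: desired track 192.8°; wind correction +1.9° → command heading 194.7°, groundspeed 154.6 kt
Leg 3: desired track 154.3°; wind correction +1.1° → command heading 155.4°, groundspeed 157.4 kt
Leg 4: desired track 183.0°; wind correction +1.8° → command heading 184.8°, groundspeed 155.4 kt

Leg 1: heading=359.6°, groundspeed=150.1 kt
Leg 2: heading=194.7°, groundspeed=154.6 kt
Leg 3: heading=155.4°, groundspeed=157.4 kt
Leg 4: heading=184.8°, groundspeed=155.4 kt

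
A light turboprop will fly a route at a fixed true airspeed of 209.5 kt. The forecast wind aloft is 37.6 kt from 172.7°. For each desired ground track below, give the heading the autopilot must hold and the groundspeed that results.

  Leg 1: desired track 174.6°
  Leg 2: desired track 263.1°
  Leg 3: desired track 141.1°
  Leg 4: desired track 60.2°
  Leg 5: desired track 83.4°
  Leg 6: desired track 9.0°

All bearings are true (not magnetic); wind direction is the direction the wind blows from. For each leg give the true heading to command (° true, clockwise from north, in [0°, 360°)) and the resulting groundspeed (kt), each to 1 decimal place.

Leg 1: desired track 174.6°; wind correction -0.3° → command heading 174.3°, groundspeed 171.9 kt
Leg 2: desired track 263.1°; wind correction -10.3° → command heading 252.8°, groundspeed 206.4 kt
Leg 3: desired track 141.1°; wind correction +5.4° → command heading 146.5°, groundspeed 176.5 kt
Leg 4: desired track 60.2°; wind correction +9.5° → command heading 69.7°, groundspeed 221.0 kt
Leg 5: desired track 83.4°; wind correction +10.3° → command heading 93.7°, groundspeed 205.6 kt
Leg 6: desired track 9.0°; wind correction +2.9° → command heading 11.9°, groundspeed 245.3 kt

Leg 1: heading=174.3°, groundspeed=171.9 kt
Leg 2: heading=252.8°, groundspeed=206.4 kt
Leg 3: heading=146.5°, groundspeed=176.5 kt
Leg 4: heading=69.7°, groundspeed=221.0 kt
Leg 5: heading=93.7°, groundspeed=205.6 kt
Leg 6: heading=11.9°, groundspeed=245.3 kt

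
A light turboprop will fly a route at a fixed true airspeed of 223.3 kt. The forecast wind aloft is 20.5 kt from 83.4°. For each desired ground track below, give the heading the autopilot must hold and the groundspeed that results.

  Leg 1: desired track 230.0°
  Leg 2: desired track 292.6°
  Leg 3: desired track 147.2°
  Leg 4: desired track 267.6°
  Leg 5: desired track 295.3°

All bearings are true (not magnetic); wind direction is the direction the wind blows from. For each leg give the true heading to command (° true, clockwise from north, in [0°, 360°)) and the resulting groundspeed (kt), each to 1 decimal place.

Leg 1: desired track 230.0°; wind correction -2.9° → command heading 227.1°, groundspeed 240.1 kt
Leg 2: desired track 292.6°; wind correction +2.6° → command heading 295.2°, groundspeed 241.0 kt
Leg 3: desired track 147.2°; wind correction -4.7° → command heading 142.5°, groundspeed 213.5 kt
Leg 4: desired track 267.6°; wind correction +0.4° → command heading 268.0°, groundspeed 243.7 kt
Leg 5: desired track 295.3°; wind correction +2.8° → command heading 298.1°, groundspeed 240.4 kt

Leg 1: heading=227.1°, groundspeed=240.1 kt
Leg 2: heading=295.2°, groundspeed=241.0 kt
Leg 3: heading=142.5°, groundspeed=213.5 kt
Leg 4: heading=268.0°, groundspeed=243.7 kt
Leg 5: heading=298.1°, groundspeed=240.4 kt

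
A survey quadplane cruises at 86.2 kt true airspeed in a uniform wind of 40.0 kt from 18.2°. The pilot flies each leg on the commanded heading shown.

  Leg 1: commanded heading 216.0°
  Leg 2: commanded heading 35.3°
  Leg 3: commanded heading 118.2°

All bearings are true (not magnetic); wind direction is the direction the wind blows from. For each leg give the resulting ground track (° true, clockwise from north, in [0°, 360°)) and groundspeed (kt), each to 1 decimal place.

Leg 1: heading 216.0°; drift -5.6° → track 210.4°, groundspeed 124.9 kt
Leg 2: heading 35.3°; drift +13.8° → track 49.1°, groundspeed 49.4 kt
Leg 3: heading 118.2°; drift +22.9° → track 141.1°, groundspeed 101.1 kt

Leg 1: track=210.4°, groundspeed=124.9 kt
Leg 2: track=49.1°, groundspeed=49.4 kt
Leg 3: track=141.1°, groundspeed=101.1 kt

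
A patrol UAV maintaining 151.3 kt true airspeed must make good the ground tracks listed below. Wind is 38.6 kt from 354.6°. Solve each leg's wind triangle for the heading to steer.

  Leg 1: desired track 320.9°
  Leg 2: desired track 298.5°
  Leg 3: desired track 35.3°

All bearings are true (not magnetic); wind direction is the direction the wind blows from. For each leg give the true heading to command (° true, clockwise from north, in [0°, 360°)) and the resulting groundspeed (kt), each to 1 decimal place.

Leg 1: desired track 320.9°; wind correction +8.1° → command heading 329.0°, groundspeed 117.7 kt
Leg 2: desired track 298.5°; wind correction +12.2° → command heading 310.7°, groundspeed 126.3 kt
Leg 3: desired track 35.3°; wind correction -9.6° → command heading 25.7°, groundspeed 119.9 kt

Leg 1: heading=329.0°, groundspeed=117.7 kt
Leg 2: heading=310.7°, groundspeed=126.3 kt
Leg 3: heading=25.7°, groundspeed=119.9 kt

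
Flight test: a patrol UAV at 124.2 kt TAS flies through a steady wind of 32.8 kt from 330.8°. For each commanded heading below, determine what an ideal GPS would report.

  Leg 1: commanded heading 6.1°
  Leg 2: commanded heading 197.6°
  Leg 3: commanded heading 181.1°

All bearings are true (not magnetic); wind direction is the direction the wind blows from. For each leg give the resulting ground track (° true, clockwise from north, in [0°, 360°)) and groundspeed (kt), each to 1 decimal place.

Leg 1: track=17.1°, groundspeed=99.3 kt
Leg 2: track=188.3°, groundspeed=148.6 kt
Leg 3: track=174.9°, groundspeed=153.4 kt

Leg 1: heading 6.1°; drift +11.0° → track 17.1°, groundspeed 99.3 kt
Leg 2: heading 197.6°; drift -9.3° → track 188.3°, groundspeed 148.6 kt
Leg 3: heading 181.1°; drift -6.2° → track 174.9°, groundspeed 153.4 kt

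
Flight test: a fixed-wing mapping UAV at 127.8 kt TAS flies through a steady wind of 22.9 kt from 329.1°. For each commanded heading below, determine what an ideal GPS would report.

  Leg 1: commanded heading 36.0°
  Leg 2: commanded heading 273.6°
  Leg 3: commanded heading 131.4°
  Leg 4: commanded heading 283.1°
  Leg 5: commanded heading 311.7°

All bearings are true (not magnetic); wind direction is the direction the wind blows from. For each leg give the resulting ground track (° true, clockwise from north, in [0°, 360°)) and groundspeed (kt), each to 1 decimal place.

Leg 1: heading 36.0°; drift +10.1° → track 46.1°, groundspeed 120.7 kt
Leg 2: heading 273.6°; drift -9.3° → track 264.3°, groundspeed 116.4 kt
Leg 3: heading 131.4°; drift +2.7° → track 134.1°, groundspeed 149.8 kt
Leg 4: heading 283.1°; drift -8.4° → track 274.7°, groundspeed 113.1 kt
Leg 5: heading 311.7°; drift -3.7° → track 308.0°, groundspeed 106.2 kt

Leg 1: track=46.1°, groundspeed=120.7 kt
Leg 2: track=264.3°, groundspeed=116.4 kt
Leg 3: track=134.1°, groundspeed=149.8 kt
Leg 4: track=274.7°, groundspeed=113.1 kt
Leg 5: track=308.0°, groundspeed=106.2 kt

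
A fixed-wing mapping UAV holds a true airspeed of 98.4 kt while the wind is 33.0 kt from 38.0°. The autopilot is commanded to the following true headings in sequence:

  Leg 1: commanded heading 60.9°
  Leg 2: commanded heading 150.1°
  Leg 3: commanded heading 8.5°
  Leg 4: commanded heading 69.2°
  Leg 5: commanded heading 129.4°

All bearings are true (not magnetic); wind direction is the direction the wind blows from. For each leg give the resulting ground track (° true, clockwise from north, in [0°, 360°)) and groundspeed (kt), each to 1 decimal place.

Leg 1: heading 60.9°; drift +10.7° → track 71.6°, groundspeed 69.2 kt
Leg 2: heading 150.1°; drift +15.4° → track 165.5°, groundspeed 115.0 kt
Leg 3: heading 8.5°; drift -13.1° → track 355.4°, groundspeed 71.5 kt
Leg 4: heading 69.2°; drift +13.7° → track 82.9°, groundspeed 72.2 kt
Leg 5: heading 129.4°; drift +18.4° → track 147.8°, groundspeed 104.5 kt

Leg 1: track=71.6°, groundspeed=69.2 kt
Leg 2: track=165.5°, groundspeed=115.0 kt
Leg 3: track=355.4°, groundspeed=71.5 kt
Leg 4: track=82.9°, groundspeed=72.2 kt
Leg 5: track=147.8°, groundspeed=104.5 kt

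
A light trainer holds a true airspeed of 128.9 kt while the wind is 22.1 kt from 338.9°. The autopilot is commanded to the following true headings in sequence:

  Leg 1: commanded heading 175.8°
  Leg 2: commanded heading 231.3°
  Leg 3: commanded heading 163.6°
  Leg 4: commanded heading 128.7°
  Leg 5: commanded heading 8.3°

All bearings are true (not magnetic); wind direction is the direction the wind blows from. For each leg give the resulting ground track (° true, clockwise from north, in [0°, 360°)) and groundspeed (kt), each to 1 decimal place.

Leg 1: heading 175.8°; drift -2.5° → track 173.3°, groundspeed 150.2 kt
Leg 2: heading 231.3°; drift -8.8° → track 222.5°, groundspeed 137.2 kt
Leg 3: heading 163.6°; drift -0.7° → track 162.9°, groundspeed 150.9 kt
Leg 4: heading 128.7°; drift +4.3° → track 133.0°, groundspeed 148.4 kt
Leg 5: heading 8.3°; drift +5.7° → track 14.0°, groundspeed 110.2 kt

Leg 1: track=173.3°, groundspeed=150.2 kt
Leg 2: track=222.5°, groundspeed=137.2 kt
Leg 3: track=162.9°, groundspeed=150.9 kt
Leg 4: track=133.0°, groundspeed=148.4 kt
Leg 5: track=14.0°, groundspeed=110.2 kt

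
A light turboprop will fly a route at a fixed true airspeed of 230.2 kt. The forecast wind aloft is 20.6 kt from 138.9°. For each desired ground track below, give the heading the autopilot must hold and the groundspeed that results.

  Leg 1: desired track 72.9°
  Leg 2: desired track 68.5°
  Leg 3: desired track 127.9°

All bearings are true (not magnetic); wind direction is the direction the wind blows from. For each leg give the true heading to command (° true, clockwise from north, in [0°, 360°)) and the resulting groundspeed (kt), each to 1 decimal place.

Leg 1: heading=77.6°, groundspeed=221.1 kt
Leg 2: heading=73.3°, groundspeed=222.5 kt
Leg 3: heading=128.9°, groundspeed=209.9 kt

Leg 1: desired track 72.9°; wind correction +4.7° → command heading 77.6°, groundspeed 221.1 kt
Leg 2: desired track 68.5°; wind correction +4.8° → command heading 73.3°, groundspeed 222.5 kt
Leg 3: desired track 127.9°; wind correction +1.0° → command heading 128.9°, groundspeed 209.9 kt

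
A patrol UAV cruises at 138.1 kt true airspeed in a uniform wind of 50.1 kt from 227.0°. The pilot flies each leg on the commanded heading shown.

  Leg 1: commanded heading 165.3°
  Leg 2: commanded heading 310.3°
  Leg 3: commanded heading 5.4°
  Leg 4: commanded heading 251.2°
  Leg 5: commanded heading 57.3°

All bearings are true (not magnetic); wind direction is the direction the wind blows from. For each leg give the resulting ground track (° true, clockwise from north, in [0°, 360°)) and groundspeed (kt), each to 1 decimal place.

Leg 1: heading 165.3°; drift -21.1° → track 144.2°, groundspeed 122.6 kt
Leg 2: heading 310.3°; drift +20.6° → track 330.9°, groundspeed 141.3 kt
Leg 3: heading 5.4°; drift +10.7° → track 16.1°, groundspeed 178.7 kt
Leg 4: heading 251.2°; drift +12.5° → track 263.7°, groundspeed 94.7 kt
Leg 5: heading 57.3°; drift -2.7° → track 54.6°, groundspeed 187.6 kt

Leg 1: track=144.2°, groundspeed=122.6 kt
Leg 2: track=330.9°, groundspeed=141.3 kt
Leg 3: track=16.1°, groundspeed=178.7 kt
Leg 4: track=263.7°, groundspeed=94.7 kt
Leg 5: track=54.6°, groundspeed=187.6 kt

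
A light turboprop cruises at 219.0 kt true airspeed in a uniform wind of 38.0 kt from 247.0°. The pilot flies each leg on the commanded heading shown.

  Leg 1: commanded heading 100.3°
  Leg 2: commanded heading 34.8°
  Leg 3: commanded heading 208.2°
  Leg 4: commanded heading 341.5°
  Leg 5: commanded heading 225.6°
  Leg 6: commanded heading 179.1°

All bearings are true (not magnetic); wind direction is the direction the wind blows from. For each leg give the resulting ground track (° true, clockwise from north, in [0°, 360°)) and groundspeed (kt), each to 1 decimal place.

Leg 1: track=95.5°, groundspeed=251.6 kt
Leg 2: track=39.4°, groundspeed=252.0 kt
Leg 3: track=201.0°, groundspeed=190.9 kt
Leg 4: track=351.2°, groundspeed=225.2 kt
Leg 5: track=221.3°, groundspeed=184.1 kt
Leg 6: track=169.3°, groundspeed=207.7 kt

Leg 1: heading 100.3°; drift -4.8° → track 95.5°, groundspeed 251.6 kt
Leg 2: heading 34.8°; drift +4.6° → track 39.4°, groundspeed 252.0 kt
Leg 3: heading 208.2°; drift -7.2° → track 201.0°, groundspeed 190.9 kt
Leg 4: heading 341.5°; drift +9.7° → track 351.2°, groundspeed 225.2 kt
Leg 5: heading 225.6°; drift -4.3° → track 221.3°, groundspeed 184.1 kt
Leg 6: heading 179.1°; drift -9.8° → track 169.3°, groundspeed 207.7 kt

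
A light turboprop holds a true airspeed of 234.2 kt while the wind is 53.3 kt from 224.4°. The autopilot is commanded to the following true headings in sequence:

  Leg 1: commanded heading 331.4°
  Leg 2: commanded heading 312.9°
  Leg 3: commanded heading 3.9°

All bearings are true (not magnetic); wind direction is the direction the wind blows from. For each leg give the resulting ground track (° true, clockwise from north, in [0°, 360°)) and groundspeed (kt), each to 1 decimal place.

Leg 1: heading 331.4°; drift +11.5° → track 342.9°, groundspeed 254.9 kt
Leg 2: heading 312.9°; drift +12.9° → track 325.8°, groundspeed 238.8 kt
Leg 3: heading 3.9°; drift +7.2° → track 11.1°, groundspeed 276.9 kt

Leg 1: track=342.9°, groundspeed=254.9 kt
Leg 2: track=325.8°, groundspeed=238.8 kt
Leg 3: track=11.1°, groundspeed=276.9 kt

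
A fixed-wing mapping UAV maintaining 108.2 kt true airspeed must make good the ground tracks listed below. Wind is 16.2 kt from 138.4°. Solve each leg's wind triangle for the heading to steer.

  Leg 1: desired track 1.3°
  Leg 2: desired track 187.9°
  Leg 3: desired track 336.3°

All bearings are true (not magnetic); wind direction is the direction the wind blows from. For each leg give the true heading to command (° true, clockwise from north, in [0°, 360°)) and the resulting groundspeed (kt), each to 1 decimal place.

Leg 1: desired track 1.3°; wind correction +5.8° → command heading 7.1°, groundspeed 119.5 kt
Leg 2: desired track 187.9°; wind correction -6.5° → command heading 181.4°, groundspeed 97.0 kt
Leg 3: desired track 336.3°; wind correction +2.6° → command heading 338.9°, groundspeed 123.5 kt

Leg 1: heading=7.1°, groundspeed=119.5 kt
Leg 2: heading=181.4°, groundspeed=97.0 kt
Leg 3: heading=338.9°, groundspeed=123.5 kt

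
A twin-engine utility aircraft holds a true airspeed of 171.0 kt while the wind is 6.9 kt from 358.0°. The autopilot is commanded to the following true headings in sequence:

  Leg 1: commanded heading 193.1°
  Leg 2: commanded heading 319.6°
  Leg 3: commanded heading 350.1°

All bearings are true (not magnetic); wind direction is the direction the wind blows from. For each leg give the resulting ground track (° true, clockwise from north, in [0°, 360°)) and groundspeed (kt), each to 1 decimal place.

Leg 1: track=192.5°, groundspeed=177.7 kt
Leg 2: track=318.1°, groundspeed=165.6 kt
Leg 3: track=349.8°, groundspeed=164.2 kt

Leg 1: heading 193.1°; drift -0.6° → track 192.5°, groundspeed 177.7 kt
Leg 2: heading 319.6°; drift -1.5° → track 318.1°, groundspeed 165.6 kt
Leg 3: heading 350.1°; drift -0.3° → track 349.8°, groundspeed 164.2 kt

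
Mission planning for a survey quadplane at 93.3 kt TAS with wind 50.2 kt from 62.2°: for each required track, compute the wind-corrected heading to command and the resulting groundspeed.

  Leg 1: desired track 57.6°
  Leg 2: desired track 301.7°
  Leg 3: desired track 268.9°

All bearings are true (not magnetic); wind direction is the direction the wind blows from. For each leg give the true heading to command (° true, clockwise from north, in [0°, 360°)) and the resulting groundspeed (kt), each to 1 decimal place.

Leg 1: heading=60.1°, groundspeed=43.2 kt
Leg 2: heading=329.3°, groundspeed=108.1 kt
Leg 3: heading=282.9°, groundspeed=135.4 kt

Leg 1: desired track 57.6°; wind correction +2.5° → command heading 60.1°, groundspeed 43.2 kt
Leg 2: desired track 301.7°; wind correction +27.6° → command heading 329.3°, groundspeed 108.1 kt
Leg 3: desired track 268.9°; wind correction +14.0° → command heading 282.9°, groundspeed 135.4 kt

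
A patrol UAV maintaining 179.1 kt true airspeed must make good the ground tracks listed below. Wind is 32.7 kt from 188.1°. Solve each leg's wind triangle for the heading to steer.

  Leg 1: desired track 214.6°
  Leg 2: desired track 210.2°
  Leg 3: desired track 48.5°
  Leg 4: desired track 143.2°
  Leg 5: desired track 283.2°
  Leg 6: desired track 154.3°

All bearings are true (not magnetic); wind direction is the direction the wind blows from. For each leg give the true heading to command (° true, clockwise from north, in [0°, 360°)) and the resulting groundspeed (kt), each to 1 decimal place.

Leg 1: heading=209.9°, groundspeed=149.2 kt
Leg 2: heading=206.3°, groundspeed=148.4 kt
Leg 3: heading=55.3°, groundspeed=202.7 kt
Leg 4: heading=150.6°, groundspeed=154.4 kt
Leg 5: heading=272.7°, groundspeed=179.0 kt
Leg 6: heading=160.1°, groundspeed=151.0 kt

Leg 1: desired track 214.6°; wind correction -4.7° → command heading 209.9°, groundspeed 149.2 kt
Leg 2: desired track 210.2°; wind correction -3.9° → command heading 206.3°, groundspeed 148.4 kt
Leg 3: desired track 48.5°; wind correction +6.8° → command heading 55.3°, groundspeed 202.7 kt
Leg 4: desired track 143.2°; wind correction +7.4° → command heading 150.6°, groundspeed 154.4 kt
Leg 5: desired track 283.2°; wind correction -10.5° → command heading 272.7°, groundspeed 179.0 kt
Leg 6: desired track 154.3°; wind correction +5.8° → command heading 160.1°, groundspeed 151.0 kt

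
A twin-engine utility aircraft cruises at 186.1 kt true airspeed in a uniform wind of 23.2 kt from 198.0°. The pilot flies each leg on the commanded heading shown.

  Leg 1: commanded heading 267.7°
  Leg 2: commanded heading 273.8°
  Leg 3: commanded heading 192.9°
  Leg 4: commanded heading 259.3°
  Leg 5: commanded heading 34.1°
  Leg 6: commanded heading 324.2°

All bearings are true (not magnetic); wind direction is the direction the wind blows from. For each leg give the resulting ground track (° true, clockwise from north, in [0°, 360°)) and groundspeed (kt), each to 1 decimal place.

Leg 1: track=274.7°, groundspeed=179.4 kt
Leg 2: track=280.9°, groundspeed=181.8 kt
Leg 3: track=192.2°, groundspeed=163.0 kt
Leg 4: track=265.9°, groundspeed=176.1 kt
Leg 5: track=32.3°, groundspeed=208.5 kt
Leg 6: track=329.6°, groundspeed=200.7 kt

Leg 1: heading 267.7°; drift +7.0° → track 274.7°, groundspeed 179.4 kt
Leg 2: heading 273.8°; drift +7.1° → track 280.9°, groundspeed 181.8 kt
Leg 3: heading 192.9°; drift -0.7° → track 192.2°, groundspeed 163.0 kt
Leg 4: heading 259.3°; drift +6.6° → track 265.9°, groundspeed 176.1 kt
Leg 5: heading 34.1°; drift -1.8° → track 32.3°, groundspeed 208.5 kt
Leg 6: heading 324.2°; drift +5.4° → track 329.6°, groundspeed 200.7 kt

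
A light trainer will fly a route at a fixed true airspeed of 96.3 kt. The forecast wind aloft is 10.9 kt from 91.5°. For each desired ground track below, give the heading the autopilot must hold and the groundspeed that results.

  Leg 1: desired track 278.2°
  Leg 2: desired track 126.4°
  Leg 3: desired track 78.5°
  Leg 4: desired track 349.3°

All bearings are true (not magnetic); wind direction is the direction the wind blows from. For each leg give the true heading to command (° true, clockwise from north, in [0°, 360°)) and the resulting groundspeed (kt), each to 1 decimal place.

Leg 1: heading=279.0°, groundspeed=107.1 kt
Leg 2: heading=122.7°, groundspeed=87.2 kt
Leg 3: heading=80.0°, groundspeed=85.6 kt
Leg 4: heading=355.7°, groundspeed=98.0 kt

Leg 1: desired track 278.2°; wind correction +0.8° → command heading 279.0°, groundspeed 107.1 kt
Leg 2: desired track 126.4°; wind correction -3.7° → command heading 122.7°, groundspeed 87.2 kt
Leg 3: desired track 78.5°; wind correction +1.5° → command heading 80.0°, groundspeed 85.6 kt
Leg 4: desired track 349.3°; wind correction +6.4° → command heading 355.7°, groundspeed 98.0 kt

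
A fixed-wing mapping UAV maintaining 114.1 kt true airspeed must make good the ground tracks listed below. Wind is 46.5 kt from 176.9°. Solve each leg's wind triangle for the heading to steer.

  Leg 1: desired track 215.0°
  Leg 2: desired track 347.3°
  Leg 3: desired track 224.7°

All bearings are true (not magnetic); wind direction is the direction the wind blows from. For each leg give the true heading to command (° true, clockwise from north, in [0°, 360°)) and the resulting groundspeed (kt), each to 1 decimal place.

Leg 1: heading=200.4°, groundspeed=73.8 kt
Leg 2: heading=343.4°, groundspeed=159.7 kt
Leg 3: heading=207.1°, groundspeed=77.5 kt

Leg 1: desired track 215.0°; wind correction -14.6° → command heading 200.4°, groundspeed 73.8 kt
Leg 2: desired track 347.3°; wind correction -3.9° → command heading 343.4°, groundspeed 159.7 kt
Leg 3: desired track 224.7°; wind correction -17.6° → command heading 207.1°, groundspeed 77.5 kt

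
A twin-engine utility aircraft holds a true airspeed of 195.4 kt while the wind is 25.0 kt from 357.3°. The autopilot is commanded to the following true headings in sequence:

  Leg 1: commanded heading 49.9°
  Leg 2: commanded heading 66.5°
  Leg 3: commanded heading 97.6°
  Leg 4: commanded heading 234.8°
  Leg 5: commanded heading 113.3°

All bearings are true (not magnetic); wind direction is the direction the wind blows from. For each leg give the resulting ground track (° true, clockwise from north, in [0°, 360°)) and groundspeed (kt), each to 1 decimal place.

Leg 1: heading 49.9°; drift +6.3° → track 56.2°, groundspeed 181.3 kt
Leg 2: heading 66.5°; drift +7.1° → track 73.6°, groundspeed 188.0 kt
Leg 3: heading 97.6°; drift +7.0° → track 104.6°, groundspeed 201.4 kt
Leg 4: heading 234.8°; drift -5.8° → track 229.0°, groundspeed 209.9 kt
Leg 5: heading 113.3°; drift +6.2° → track 119.5°, groundspeed 207.6 kt

Leg 1: track=56.2°, groundspeed=181.3 kt
Leg 2: track=73.6°, groundspeed=188.0 kt
Leg 3: track=104.6°, groundspeed=201.4 kt
Leg 4: track=229.0°, groundspeed=209.9 kt
Leg 5: track=119.5°, groundspeed=207.6 kt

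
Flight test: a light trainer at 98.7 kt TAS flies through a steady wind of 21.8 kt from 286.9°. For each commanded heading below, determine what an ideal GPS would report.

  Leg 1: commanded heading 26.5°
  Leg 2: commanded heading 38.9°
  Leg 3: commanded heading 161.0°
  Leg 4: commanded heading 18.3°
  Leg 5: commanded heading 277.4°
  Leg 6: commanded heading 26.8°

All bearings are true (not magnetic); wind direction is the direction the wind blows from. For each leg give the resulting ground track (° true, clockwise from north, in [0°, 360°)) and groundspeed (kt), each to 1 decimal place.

Leg 1: track=38.4°, groundspeed=104.6 kt
Leg 2: track=49.6°, groundspeed=108.8 kt
Leg 3: track=152.0°, groundspeed=112.9 kt
Leg 4: track=30.7°, groundspeed=101.6 kt
Leg 5: track=274.7°, groundspeed=77.3 kt
Leg 6: track=38.6°, groundspeed=104.7 kt

Leg 1: heading 26.5°; drift +11.9° → track 38.4°, groundspeed 104.6 kt
Leg 2: heading 38.9°; drift +10.7° → track 49.6°, groundspeed 108.8 kt
Leg 3: heading 161.0°; drift -9.0° → track 152.0°, groundspeed 112.9 kt
Leg 4: heading 18.3°; drift +12.4° → track 30.7°, groundspeed 101.6 kt
Leg 5: heading 277.4°; drift -2.7° → track 274.7°, groundspeed 77.3 kt
Leg 6: heading 26.8°; drift +11.8° → track 38.6°, groundspeed 104.7 kt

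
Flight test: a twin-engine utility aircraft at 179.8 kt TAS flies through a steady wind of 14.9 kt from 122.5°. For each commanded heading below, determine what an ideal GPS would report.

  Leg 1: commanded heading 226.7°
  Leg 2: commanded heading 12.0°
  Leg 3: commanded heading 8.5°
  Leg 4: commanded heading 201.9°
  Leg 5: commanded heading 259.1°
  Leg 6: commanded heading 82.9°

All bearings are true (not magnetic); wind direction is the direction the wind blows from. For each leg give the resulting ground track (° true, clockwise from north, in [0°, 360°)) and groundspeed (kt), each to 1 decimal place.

Leg 1: track=231.2°, groundspeed=184.0 kt
Leg 2: track=7.7°, groundspeed=185.5 kt
Leg 3: track=4.3°, groundspeed=186.4 kt
Leg 4: track=206.6°, groundspeed=177.7 kt
Leg 5: track=262.2°, groundspeed=190.9 kt
Leg 6: track=79.7°, groundspeed=168.6 kt

Leg 1: heading 226.7°; drift +4.5° → track 231.2°, groundspeed 184.0 kt
Leg 2: heading 12.0°; drift -4.3° → track 7.7°, groundspeed 185.5 kt
Leg 3: heading 8.5°; drift -4.2° → track 4.3°, groundspeed 186.4 kt
Leg 4: heading 201.9°; drift +4.7° → track 206.6°, groundspeed 177.7 kt
Leg 5: heading 259.1°; drift +3.1° → track 262.2°, groundspeed 190.9 kt
Leg 6: heading 82.9°; drift -3.2° → track 79.7°, groundspeed 168.6 kt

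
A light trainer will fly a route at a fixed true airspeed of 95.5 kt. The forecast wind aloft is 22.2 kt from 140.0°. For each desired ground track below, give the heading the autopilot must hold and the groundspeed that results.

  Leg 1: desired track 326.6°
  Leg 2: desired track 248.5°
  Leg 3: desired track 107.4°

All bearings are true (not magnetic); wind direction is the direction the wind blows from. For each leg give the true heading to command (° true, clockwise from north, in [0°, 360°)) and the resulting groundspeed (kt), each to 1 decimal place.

Leg 1: heading=328.1°, groundspeed=117.5 kt
Leg 2: heading=235.8°, groundspeed=100.2 kt
Leg 3: heading=114.6°, groundspeed=76.0 kt

Leg 1: desired track 326.6°; wind correction +1.5° → command heading 328.1°, groundspeed 117.5 kt
Leg 2: desired track 248.5°; wind correction -12.7° → command heading 235.8°, groundspeed 100.2 kt
Leg 3: desired track 107.4°; wind correction +7.2° → command heading 114.6°, groundspeed 76.0 kt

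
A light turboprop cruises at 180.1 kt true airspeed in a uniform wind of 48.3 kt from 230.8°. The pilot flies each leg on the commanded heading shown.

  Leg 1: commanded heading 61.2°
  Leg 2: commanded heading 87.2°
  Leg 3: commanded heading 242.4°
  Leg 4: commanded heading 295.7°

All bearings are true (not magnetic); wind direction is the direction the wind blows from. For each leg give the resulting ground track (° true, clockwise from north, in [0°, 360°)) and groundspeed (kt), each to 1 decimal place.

Leg 1: heading 61.2°; drift -2.2° → track 59.0°, groundspeed 227.8 kt
Leg 2: heading 87.2°; drift -7.5° → track 79.7°, groundspeed 220.8 kt
Leg 3: heading 242.4°; drift +4.2° → track 246.6°, groundspeed 133.1 kt
Leg 4: heading 295.7°; drift +15.3° → track 311.0°, groundspeed 165.5 kt

Leg 1: track=59.0°, groundspeed=227.8 kt
Leg 2: track=79.7°, groundspeed=220.8 kt
Leg 3: track=246.6°, groundspeed=133.1 kt
Leg 4: track=311.0°, groundspeed=165.5 kt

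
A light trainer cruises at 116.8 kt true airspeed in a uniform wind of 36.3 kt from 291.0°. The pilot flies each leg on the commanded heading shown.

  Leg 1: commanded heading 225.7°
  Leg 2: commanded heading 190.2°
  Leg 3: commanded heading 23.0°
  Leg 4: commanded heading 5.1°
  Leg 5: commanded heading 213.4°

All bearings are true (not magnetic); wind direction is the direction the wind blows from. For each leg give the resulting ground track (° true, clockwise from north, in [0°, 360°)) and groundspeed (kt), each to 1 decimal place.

Leg 1: track=207.7°, groundspeed=106.8 kt
Leg 2: track=174.1°, groundspeed=128.6 kt
Leg 3: track=40.1°, groundspeed=123.5 kt
Leg 4: track=23.2°, groundspeed=112.4 kt
Leg 5: track=195.4°, groundspeed=114.6 kt

Leg 1: heading 225.7°; drift -18.0° → track 207.7°, groundspeed 106.8 kt
Leg 2: heading 190.2°; drift -16.1° → track 174.1°, groundspeed 128.6 kt
Leg 3: heading 23.0°; drift +17.1° → track 40.1°, groundspeed 123.5 kt
Leg 4: heading 5.1°; drift +18.1° → track 23.2°, groundspeed 112.4 kt
Leg 5: heading 213.4°; drift -18.0° → track 195.4°, groundspeed 114.6 kt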